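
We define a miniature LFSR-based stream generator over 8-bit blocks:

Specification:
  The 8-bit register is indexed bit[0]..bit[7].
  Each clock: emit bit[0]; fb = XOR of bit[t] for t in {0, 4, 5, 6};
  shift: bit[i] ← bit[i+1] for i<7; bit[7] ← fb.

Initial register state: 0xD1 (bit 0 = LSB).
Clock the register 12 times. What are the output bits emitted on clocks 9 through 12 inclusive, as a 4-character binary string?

1010

reg_0 = 0xD1
clock 1: out=1, reg = 0xE8
clock 2: out=0, reg = 0x74
clock 3: out=0, reg = 0xBA
clock 4: out=0, reg = 0x5D
clock 5: out=1, reg = 0xAE
clock 6: out=0, reg = 0xD7
clock 7: out=1, reg = 0xEB
clock 8: out=1, reg = 0xF5
clock 9: out=1, reg = 0x7A
clock 10: out=0, reg = 0xBD
clock 11: out=1, reg = 0xDE
clock 12: out=0, reg = 0x6F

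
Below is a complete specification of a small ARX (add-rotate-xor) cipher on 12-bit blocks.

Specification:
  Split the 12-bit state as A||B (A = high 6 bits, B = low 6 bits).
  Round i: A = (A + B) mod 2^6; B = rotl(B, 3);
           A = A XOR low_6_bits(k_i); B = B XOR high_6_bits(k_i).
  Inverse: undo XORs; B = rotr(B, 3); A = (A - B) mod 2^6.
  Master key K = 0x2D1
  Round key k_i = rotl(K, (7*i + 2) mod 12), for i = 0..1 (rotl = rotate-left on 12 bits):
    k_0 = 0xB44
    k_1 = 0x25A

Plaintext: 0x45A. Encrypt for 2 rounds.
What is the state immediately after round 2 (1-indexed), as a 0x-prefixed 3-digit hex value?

0xDFE

s_0 = plaintext = 0x45A
s_1 = Round(s_0, k_0) = 0xBFE
s_2 = Round(s_1, k_1) = 0xDFE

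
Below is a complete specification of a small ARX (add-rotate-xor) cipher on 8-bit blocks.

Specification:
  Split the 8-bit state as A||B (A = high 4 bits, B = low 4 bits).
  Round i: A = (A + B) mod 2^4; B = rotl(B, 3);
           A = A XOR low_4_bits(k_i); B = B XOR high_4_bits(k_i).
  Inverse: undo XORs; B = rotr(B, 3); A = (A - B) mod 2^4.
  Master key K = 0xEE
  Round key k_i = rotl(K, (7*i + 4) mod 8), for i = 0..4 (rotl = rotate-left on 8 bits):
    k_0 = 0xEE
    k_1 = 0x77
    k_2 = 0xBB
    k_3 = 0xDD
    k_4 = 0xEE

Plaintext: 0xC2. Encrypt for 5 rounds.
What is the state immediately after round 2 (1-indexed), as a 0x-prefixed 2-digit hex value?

s_0 = plaintext = 0xC2
s_1 = Round(s_0, k_0) = 0x0F
s_2 = Round(s_1, k_1) = 0x88
s_3 = Round(s_2, k_2) = 0xBF
s_4 = Round(s_3, k_3) = 0x72
s_5 = Round(s_4, k_4) = 0x7F

0x88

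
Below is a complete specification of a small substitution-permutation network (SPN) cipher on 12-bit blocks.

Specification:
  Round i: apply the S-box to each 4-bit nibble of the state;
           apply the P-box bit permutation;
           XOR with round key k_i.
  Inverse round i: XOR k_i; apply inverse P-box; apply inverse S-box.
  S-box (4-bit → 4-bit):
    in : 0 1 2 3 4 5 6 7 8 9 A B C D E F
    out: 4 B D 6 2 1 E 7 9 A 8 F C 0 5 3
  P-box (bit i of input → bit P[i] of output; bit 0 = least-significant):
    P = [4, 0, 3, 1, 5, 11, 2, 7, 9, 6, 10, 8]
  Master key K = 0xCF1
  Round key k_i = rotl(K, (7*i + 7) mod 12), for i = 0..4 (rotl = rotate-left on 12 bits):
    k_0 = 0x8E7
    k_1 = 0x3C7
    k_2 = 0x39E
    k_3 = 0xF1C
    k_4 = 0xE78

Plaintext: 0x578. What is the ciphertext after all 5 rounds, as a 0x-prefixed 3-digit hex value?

s_0 = plaintext = 0x578
s_1 = Round(s_0, k_0) = 0x2D1
s_2 = Round(s_1, k_1) = 0x4D4
s_3 = Round(s_2, k_2) = 0x3DF
s_4 = Round(s_3, k_3) = 0xB4D
s_5 = Round(s_4, k_4) = 0x138

0x138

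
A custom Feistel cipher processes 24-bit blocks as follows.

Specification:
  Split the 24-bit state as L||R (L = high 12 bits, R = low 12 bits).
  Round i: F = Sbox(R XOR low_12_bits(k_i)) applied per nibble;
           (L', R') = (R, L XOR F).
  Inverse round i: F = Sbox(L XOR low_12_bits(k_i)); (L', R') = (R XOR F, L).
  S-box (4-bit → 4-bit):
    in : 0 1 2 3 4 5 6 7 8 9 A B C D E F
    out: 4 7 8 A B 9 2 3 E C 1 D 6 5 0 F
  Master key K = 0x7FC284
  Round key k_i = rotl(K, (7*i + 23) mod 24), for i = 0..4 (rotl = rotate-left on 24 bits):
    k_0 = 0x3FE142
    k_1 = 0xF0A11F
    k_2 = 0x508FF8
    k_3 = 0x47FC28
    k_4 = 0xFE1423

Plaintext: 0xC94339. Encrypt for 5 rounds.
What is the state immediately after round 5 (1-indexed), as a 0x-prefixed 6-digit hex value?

0xD1617A

s_0 = plaintext = 0xC94339
s_1 = Round(s_0, k_0) = 0x3394A9
s_2 = Round(s_1, k_1) = 0x4A9AEB
s_3 = Round(s_2, k_2) = 0xAEBDD3
s_4 = Round(s_3, k_3) = 0xDD3D16
s_5 = Round(s_4, k_4) = 0xD1617A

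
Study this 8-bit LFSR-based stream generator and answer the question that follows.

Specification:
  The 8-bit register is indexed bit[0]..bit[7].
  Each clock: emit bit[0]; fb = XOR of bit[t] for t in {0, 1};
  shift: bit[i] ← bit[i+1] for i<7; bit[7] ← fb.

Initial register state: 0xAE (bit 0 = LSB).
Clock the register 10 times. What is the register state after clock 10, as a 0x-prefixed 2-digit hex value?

0x5E

reg_0 = 0xAE
clock 1: out=0, reg = 0xD7
clock 2: out=1, reg = 0x6B
clock 3: out=1, reg = 0x35
clock 4: out=1, reg = 0x9A
clock 5: out=0, reg = 0xCD
clock 6: out=1, reg = 0xE6
clock 7: out=0, reg = 0xF3
clock 8: out=1, reg = 0x79
clock 9: out=1, reg = 0xBC
clock 10: out=0, reg = 0x5E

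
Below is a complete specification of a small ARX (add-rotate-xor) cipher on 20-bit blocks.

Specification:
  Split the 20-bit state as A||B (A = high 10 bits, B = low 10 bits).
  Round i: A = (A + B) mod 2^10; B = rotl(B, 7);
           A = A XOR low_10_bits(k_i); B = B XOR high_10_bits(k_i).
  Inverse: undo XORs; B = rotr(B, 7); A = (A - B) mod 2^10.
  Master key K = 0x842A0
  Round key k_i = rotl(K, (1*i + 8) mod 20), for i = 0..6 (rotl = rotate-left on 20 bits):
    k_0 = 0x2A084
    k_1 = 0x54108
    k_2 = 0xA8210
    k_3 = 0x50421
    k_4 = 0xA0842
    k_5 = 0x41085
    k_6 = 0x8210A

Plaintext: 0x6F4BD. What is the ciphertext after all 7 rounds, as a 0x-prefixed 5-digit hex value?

s_0 = plaintext = 0x6F4BD
s_1 = Round(s_0, k_0) = 0xBFA3F
s_2 = Round(s_1, k_1) = 0x0D697
s_3 = Round(s_2, k_2) = 0x37172
s_4 = Round(s_3, k_3) = 0x9BC6F
s_5 = Round(s_4, k_4) = 0xA710F
s_6 = Round(s_5, k_5) = 0xCBAA5
s_7 = Round(s_6, k_6) = 0x364DC

0x364DC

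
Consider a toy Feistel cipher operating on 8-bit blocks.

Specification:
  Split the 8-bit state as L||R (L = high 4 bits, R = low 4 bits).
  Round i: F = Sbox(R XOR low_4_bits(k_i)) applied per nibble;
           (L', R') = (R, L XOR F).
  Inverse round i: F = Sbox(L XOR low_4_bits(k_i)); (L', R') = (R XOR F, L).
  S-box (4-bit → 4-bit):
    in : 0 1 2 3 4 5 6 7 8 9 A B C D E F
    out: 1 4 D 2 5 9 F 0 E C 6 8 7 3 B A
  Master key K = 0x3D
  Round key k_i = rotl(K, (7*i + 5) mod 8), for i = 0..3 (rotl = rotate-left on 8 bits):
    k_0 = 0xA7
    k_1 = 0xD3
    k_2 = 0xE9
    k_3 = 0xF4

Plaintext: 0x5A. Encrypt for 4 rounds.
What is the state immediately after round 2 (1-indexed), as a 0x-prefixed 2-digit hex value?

s_0 = plaintext = 0x5A
s_1 = Round(s_0, k_0) = 0xA6
s_2 = Round(s_1, k_1) = 0x63
s_3 = Round(s_2, k_2) = 0x30
s_4 = Round(s_3, k_3) = 0x06

0x63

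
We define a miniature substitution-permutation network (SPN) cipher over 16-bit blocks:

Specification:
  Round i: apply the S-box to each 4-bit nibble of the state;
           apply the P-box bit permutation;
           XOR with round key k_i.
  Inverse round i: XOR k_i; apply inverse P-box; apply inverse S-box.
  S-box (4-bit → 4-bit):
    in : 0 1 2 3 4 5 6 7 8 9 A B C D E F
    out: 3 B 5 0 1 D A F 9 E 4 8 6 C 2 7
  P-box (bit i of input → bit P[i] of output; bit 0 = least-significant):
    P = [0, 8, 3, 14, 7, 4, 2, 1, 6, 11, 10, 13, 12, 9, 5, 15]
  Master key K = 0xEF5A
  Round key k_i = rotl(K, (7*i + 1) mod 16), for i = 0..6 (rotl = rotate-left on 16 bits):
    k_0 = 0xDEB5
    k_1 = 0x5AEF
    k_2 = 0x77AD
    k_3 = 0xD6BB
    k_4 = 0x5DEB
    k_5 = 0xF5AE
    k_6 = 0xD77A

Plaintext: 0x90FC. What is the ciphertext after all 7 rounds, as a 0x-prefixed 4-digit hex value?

s_0 = plaintext = 0x90FC
s_1 = Round(s_0, k_0) = 0x5549
s_2 = Round(s_1, k_1) = 0xAF07
s_3 = Round(s_2, k_2) = 0x3A54
s_4 = Round(s_3, k_3) = 0xD23C
s_5 = Round(s_4, k_4) = 0xD883
s_6 = Round(s_5, k_5) = 0x554C
s_7 = Round(s_6, k_6) = 0x6292

0x6292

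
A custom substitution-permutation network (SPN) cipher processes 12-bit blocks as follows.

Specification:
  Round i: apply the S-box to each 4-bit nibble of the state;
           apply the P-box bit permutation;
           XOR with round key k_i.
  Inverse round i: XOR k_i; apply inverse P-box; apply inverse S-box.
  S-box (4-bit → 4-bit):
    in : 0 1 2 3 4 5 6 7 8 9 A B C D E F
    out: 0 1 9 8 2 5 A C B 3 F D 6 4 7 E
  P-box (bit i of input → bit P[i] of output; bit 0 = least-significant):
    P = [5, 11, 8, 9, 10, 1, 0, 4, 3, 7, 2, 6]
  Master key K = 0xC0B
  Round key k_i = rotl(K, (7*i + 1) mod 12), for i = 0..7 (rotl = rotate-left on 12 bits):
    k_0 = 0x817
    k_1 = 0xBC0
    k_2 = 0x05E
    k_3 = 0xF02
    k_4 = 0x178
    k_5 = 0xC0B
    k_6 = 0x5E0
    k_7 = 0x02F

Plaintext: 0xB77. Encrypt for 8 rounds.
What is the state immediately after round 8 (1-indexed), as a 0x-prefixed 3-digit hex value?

s_0 = plaintext = 0xB77
s_1 = Round(s_0, k_0) = 0xB4A
s_2 = Round(s_1, k_1) = 0x0AE
s_3 = Round(s_2, k_2) = 0xD6D
s_4 = Round(s_3, k_3) = 0xE14
s_5 = Round(s_4, k_4) = 0xDF4
s_6 = Round(s_5, k_5) = 0x41C
s_7 = Round(s_6, k_6) = 0x860
s_8 = Round(s_7, k_7) = 0x0F5

0x0F5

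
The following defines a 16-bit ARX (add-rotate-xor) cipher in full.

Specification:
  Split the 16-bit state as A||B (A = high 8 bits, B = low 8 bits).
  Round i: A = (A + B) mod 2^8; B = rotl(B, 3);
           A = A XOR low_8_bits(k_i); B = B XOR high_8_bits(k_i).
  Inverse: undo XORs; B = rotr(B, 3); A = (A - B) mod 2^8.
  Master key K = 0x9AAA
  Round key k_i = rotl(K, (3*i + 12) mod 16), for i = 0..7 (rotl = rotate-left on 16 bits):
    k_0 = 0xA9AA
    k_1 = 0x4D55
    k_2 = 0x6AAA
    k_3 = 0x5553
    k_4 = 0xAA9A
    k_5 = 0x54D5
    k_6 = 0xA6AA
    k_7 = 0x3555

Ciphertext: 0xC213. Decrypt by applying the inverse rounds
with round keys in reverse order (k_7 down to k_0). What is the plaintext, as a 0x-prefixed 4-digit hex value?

0xB133

s_0 = ciphertext = 0xC213
s_1 = InvRound(s_0, k_7) = 0xD3C4
s_2 = InvRound(s_1, k_6) = 0x2D4C
s_3 = InvRound(s_2, k_5) = 0xF503
s_4 = InvRound(s_3, k_4) = 0x3A35
s_5 = InvRound(s_4, k_3) = 0x5D0C
s_6 = InvRound(s_5, k_2) = 0x2BCC
s_7 = InvRound(s_6, k_1) = 0x4E30
s_8 = InvRound(s_7, k_0) = 0xB133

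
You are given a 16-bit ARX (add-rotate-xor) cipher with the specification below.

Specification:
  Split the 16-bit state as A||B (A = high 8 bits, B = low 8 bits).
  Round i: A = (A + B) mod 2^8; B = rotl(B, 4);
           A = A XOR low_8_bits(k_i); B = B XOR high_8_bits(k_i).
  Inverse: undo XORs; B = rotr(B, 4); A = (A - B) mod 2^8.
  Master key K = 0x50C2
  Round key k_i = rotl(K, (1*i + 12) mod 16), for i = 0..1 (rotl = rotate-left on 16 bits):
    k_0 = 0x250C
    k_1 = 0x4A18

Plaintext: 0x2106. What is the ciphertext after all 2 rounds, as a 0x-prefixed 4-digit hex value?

0x681E

s_0 = plaintext = 0x2106
s_1 = Round(s_0, k_0) = 0x2B45
s_2 = Round(s_1, k_1) = 0x681E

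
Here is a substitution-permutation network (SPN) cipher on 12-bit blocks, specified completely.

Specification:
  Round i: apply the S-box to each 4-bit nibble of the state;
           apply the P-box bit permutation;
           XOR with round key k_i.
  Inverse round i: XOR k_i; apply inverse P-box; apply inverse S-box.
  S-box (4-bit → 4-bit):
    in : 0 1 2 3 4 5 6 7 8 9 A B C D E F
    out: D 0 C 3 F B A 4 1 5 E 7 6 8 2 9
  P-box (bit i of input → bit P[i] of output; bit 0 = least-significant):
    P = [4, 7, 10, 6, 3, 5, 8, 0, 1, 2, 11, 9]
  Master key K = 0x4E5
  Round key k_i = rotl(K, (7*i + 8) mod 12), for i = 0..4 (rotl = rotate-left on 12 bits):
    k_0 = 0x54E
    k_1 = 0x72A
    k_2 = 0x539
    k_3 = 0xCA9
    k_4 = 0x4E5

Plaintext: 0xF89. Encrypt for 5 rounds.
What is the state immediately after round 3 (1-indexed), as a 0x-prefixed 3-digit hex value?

s_0 = plaintext = 0xF89
s_1 = Round(s_0, k_0) = 0x354
s_2 = Round(s_1, k_1) = 0x3D5
s_3 = Round(s_2, k_2) = 0x5EE
s_4 = Round(s_3, k_3) = 0xE0F
s_5 = Round(s_4, k_4) = 0x5B8

0x5EE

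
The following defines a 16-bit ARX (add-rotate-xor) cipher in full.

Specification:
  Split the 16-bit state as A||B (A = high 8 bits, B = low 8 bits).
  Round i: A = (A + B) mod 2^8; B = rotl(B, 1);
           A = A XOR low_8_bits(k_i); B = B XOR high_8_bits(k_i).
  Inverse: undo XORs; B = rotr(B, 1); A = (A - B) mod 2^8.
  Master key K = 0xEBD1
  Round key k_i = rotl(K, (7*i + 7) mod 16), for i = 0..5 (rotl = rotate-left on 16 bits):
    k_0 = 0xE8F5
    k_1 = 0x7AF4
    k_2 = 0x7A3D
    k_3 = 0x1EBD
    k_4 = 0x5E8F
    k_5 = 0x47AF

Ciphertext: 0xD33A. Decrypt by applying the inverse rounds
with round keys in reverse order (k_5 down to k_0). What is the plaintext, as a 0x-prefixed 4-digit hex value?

s_0 = ciphertext = 0xD33A
s_1 = InvRound(s_0, k_5) = 0xBEBE
s_2 = InvRound(s_1, k_4) = 0xC170
s_3 = InvRound(s_2, k_3) = 0x4537
s_4 = InvRound(s_3, k_2) = 0xD2A6
s_5 = InvRound(s_4, k_1) = 0xB86E
s_6 = InvRound(s_5, k_0) = 0x0A43

0x0A43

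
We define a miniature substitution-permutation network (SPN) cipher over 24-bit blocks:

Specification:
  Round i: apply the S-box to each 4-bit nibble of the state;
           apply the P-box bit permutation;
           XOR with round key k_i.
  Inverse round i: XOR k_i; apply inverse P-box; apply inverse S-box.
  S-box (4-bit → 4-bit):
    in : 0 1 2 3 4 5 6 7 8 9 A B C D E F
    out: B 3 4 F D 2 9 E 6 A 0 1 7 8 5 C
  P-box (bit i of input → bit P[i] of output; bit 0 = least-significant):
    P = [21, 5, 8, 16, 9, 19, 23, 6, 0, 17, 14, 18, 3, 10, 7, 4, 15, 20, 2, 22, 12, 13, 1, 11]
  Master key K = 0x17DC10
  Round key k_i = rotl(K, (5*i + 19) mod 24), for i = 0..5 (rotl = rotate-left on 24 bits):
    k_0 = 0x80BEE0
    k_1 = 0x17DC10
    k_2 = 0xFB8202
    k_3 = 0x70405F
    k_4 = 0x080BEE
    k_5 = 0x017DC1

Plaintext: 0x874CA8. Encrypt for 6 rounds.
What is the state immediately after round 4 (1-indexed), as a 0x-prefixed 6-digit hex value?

0x2AC957

s_0 = plaintext = 0x874CA8
s_1 = Round(s_0, k_0) = 0xD2DF5F
s_2 = Round(s_1, k_1) = 0x1A9504
s_3 = Round(s_2, k_2) = 0xD0B552
s_4 = Round(s_3, k_3) = 0x2AC957
s_5 = Round(s_4, k_4) = 0x070E44
s_6 = Round(s_5, k_5) = 0xF0029C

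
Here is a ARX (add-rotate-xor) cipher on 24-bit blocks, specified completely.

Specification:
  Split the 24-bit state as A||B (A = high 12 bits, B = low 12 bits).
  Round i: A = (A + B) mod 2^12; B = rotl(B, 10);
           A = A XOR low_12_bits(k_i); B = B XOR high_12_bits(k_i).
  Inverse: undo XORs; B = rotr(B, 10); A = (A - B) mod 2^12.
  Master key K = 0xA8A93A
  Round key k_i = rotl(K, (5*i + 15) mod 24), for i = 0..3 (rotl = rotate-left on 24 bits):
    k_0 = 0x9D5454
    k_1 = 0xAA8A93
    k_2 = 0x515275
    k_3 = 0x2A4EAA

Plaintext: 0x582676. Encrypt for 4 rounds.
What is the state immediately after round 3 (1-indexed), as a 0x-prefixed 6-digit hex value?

0x254FBB

s_0 = plaintext = 0x582676
s_1 = Round(s_0, k_0) = 0xFAC048
s_2 = Round(s_1, k_1) = 0x567ABA
s_3 = Round(s_2, k_2) = 0x254FBB
s_4 = Round(s_3, k_3) = 0xCA5D4A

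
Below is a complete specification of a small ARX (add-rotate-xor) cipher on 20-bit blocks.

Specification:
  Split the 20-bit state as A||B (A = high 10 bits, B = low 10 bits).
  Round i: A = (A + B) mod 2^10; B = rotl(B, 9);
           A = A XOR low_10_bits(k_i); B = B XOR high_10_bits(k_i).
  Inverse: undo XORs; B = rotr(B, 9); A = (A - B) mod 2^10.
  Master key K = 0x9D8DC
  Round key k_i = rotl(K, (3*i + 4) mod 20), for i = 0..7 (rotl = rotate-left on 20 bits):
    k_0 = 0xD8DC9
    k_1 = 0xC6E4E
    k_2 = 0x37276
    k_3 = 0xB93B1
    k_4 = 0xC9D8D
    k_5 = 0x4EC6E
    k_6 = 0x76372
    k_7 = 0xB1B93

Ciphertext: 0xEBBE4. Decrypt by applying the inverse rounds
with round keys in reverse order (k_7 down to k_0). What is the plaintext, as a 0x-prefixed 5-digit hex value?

0x01A5B

s_0 = ciphertext = 0xEBBE4
s_1 = InvRound(s_0, k_7) = 0x7E644
s_2 = InvRound(s_1, k_6) = 0xD4B39
s_3 = InvRound(s_2, k_5) = 0xCDC05
s_4 = InvRound(s_3, k_4) = 0x1D645
s_5 = InvRound(s_4, k_3) = 0xA0942
s_6 = InvRound(s_5, k_2) = 0x6E33C
s_7 = InvRound(s_6, k_1) = 0xEA04E
s_8 = InvRound(s_7, k_0) = 0x01A5B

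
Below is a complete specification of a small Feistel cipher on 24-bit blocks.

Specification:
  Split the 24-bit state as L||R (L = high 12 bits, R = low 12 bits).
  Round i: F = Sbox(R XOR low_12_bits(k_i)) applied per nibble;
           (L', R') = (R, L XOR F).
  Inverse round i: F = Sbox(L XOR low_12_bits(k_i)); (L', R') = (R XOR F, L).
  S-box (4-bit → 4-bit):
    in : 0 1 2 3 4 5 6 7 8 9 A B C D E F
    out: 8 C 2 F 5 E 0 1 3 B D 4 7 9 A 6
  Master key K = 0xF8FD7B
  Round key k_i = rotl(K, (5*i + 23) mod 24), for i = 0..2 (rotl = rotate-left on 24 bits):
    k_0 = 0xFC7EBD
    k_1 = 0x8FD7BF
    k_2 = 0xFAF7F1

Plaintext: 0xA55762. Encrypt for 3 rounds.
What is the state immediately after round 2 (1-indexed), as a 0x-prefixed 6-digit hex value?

0x1C3775

s_0 = plaintext = 0xA55762
s_1 = Round(s_0, k_0) = 0x7621C3
s_2 = Round(s_1, k_1) = 0x1C3775
s_3 = Round(s_2, k_2) = 0x7759F6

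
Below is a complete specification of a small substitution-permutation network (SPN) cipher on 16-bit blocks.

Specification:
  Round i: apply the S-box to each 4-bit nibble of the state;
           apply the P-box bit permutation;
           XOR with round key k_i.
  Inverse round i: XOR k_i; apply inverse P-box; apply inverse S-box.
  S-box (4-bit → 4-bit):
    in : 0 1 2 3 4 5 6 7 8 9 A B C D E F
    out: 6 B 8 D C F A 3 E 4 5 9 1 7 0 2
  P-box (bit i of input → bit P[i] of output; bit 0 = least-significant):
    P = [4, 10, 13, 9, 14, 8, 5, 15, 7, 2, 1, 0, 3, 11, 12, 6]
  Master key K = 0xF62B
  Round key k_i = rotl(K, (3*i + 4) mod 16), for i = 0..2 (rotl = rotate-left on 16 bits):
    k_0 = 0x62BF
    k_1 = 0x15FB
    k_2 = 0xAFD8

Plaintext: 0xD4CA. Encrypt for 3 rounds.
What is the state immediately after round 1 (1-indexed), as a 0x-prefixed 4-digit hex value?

0x1AA4

s_0 = plaintext = 0xD4CA
s_1 = Round(s_0, k_0) = 0x1AA4
s_2 = Round(s_1, k_1) = 0x7F11
s_3 = Round(s_2, k_2) = 0x60C4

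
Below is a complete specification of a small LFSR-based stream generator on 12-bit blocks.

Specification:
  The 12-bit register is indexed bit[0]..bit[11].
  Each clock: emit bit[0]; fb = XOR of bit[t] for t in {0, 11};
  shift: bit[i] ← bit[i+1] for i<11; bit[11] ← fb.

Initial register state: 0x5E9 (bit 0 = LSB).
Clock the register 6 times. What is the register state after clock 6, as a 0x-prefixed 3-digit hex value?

reg_0 = 0x5E9
clock 1: out=1, reg = 0xAF4
clock 2: out=0, reg = 0xD7A
clock 3: out=0, reg = 0xEBD
clock 4: out=1, reg = 0x75E
clock 5: out=0, reg = 0x3AF
clock 6: out=1, reg = 0x9D7

0x9D7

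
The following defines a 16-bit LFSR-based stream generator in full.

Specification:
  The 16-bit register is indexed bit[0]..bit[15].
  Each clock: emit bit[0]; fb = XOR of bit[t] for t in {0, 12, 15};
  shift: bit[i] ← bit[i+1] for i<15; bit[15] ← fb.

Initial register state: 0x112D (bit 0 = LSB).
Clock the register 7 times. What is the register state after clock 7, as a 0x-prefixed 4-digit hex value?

reg_0 = 0x112D
clock 1: out=1, reg = 0x0896
clock 2: out=0, reg = 0x044B
clock 3: out=1, reg = 0x8225
clock 4: out=1, reg = 0x4112
clock 5: out=0, reg = 0x2089
clock 6: out=1, reg = 0x9044
clock 7: out=0, reg = 0x4822

0x4822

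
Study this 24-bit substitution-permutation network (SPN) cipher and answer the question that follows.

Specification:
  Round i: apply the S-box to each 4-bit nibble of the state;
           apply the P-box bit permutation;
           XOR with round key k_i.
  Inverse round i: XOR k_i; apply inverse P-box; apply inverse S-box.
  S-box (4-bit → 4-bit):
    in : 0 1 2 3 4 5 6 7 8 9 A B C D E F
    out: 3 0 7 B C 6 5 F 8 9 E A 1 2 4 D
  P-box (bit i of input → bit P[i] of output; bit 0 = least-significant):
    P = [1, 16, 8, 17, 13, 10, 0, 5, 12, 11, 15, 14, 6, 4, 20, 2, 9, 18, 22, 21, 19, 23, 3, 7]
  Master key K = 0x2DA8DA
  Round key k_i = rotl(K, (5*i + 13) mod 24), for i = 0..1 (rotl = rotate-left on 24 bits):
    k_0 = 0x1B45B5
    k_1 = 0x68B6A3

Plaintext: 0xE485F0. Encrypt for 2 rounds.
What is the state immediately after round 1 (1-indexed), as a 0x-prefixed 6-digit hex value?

s_0 = plaintext = 0xE485F0
s_1 = Round(s_0, k_0) = 0x7AED9A
s_2 = Round(s_1, k_1) = 0x979F0B

0x7AED9A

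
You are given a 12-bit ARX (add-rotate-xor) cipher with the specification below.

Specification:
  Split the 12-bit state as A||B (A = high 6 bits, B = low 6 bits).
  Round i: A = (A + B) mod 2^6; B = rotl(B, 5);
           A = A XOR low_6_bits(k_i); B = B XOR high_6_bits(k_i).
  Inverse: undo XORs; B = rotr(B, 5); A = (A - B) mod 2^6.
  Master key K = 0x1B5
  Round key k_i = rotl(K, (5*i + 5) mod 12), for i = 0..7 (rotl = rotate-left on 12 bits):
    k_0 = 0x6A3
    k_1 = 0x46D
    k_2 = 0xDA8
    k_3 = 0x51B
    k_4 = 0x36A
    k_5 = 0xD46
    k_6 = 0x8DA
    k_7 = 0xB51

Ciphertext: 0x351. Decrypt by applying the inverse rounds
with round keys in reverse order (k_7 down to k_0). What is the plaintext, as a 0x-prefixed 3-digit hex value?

0x7A5

s_0 = ciphertext = 0x351
s_1 = InvRound(s_0, k_7) = 0x8F9
s_2 = InvRound(s_1, k_6) = 0x174
s_3 = InvRound(s_2, k_5) = 0x042
s_4 = InvRound(s_3, k_4) = 0x35E
s_5 = InvRound(s_4, k_3) = 0x094
s_6 = InvRound(s_5, k_2) = 0x945
s_7 = InvRound(s_6, k_1) = 0x828
s_8 = InvRound(s_7, k_0) = 0x7A5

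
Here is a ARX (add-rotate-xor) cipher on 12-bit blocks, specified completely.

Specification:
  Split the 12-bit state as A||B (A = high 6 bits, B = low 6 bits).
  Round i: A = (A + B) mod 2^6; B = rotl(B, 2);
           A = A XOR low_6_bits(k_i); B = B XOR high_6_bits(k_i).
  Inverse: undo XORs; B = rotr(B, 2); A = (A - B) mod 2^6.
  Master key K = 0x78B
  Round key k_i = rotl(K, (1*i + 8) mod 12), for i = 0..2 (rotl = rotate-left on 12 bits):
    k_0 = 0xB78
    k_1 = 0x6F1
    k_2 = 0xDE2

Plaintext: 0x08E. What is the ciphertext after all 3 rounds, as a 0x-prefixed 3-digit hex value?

0xE0F

s_0 = plaintext = 0x08E
s_1 = Round(s_0, k_0) = 0xA15
s_2 = Round(s_1, k_1) = 0x30E
s_3 = Round(s_2, k_2) = 0xE0F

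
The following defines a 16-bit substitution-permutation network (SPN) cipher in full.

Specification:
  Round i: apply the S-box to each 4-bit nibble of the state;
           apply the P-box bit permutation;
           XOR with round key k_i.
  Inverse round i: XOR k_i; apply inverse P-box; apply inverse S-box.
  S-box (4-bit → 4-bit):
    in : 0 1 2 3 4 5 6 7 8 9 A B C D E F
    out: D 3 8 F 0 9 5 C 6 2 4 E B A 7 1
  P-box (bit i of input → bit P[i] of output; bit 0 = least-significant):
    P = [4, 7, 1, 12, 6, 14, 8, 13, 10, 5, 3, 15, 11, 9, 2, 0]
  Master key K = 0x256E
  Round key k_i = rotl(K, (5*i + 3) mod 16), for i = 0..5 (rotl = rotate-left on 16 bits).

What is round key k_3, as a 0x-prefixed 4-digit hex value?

0x95B8

K = 0x256E
k_0 = rotl(K, (5*0+3) mod 16) = rotl(K, 3) = 0x2B71
k_1 = rotl(K, (5*1+3) mod 16) = rotl(K, 8) = 0x6E25
k_2 = rotl(K, (5*2+3) mod 16) = rotl(K, 13) = 0xC4AD
k_3 = rotl(K, (5*3+3) mod 16) = rotl(K, 2) = 0x95B8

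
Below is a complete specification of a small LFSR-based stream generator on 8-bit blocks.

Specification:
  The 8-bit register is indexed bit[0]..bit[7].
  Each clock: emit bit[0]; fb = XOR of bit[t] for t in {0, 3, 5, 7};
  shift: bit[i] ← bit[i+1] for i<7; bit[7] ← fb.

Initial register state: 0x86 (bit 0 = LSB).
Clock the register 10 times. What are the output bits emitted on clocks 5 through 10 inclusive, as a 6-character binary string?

reg_0 = 0x86
clock 1: out=0, reg = 0xC3
clock 2: out=1, reg = 0x61
clock 3: out=1, reg = 0x30
clock 4: out=0, reg = 0x98
clock 5: out=0, reg = 0x4C
clock 6: out=0, reg = 0xA6
clock 7: out=0, reg = 0x53
clock 8: out=1, reg = 0xA9
clock 9: out=1, reg = 0x54
clock 10: out=0, reg = 0x2A

000110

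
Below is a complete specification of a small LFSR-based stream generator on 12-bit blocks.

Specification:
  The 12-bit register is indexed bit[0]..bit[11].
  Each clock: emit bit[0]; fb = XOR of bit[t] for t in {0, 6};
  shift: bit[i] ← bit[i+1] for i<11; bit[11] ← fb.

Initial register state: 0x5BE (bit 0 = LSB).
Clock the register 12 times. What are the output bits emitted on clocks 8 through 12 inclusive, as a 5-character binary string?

reg_0 = 0x5BE
clock 1: out=0, reg = 0x2DF
clock 2: out=1, reg = 0x16F
clock 3: out=1, reg = 0x0B7
clock 4: out=1, reg = 0x85B
clock 5: out=1, reg = 0x42D
clock 6: out=1, reg = 0xA16
clock 7: out=0, reg = 0x50B
clock 8: out=1, reg = 0xA85
clock 9: out=1, reg = 0xD42
clock 10: out=0, reg = 0xEA1
clock 11: out=1, reg = 0xF50
clock 12: out=0, reg = 0xFA8

11010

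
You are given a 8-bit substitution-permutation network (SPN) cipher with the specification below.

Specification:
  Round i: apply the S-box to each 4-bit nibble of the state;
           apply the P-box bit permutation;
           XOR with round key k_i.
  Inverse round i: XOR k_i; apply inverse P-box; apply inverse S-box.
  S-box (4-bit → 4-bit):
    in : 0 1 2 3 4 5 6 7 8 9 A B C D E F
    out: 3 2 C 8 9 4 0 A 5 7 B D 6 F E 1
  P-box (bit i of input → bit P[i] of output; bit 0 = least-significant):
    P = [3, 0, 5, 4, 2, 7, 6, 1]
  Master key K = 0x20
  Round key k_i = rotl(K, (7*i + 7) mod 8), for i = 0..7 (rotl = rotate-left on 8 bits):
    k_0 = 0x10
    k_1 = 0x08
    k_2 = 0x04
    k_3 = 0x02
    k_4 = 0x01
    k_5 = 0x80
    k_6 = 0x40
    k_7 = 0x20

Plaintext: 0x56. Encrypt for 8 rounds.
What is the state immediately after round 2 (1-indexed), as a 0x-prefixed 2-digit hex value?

0x41

s_0 = plaintext = 0x56
s_1 = Round(s_0, k_0) = 0x50
s_2 = Round(s_1, k_1) = 0x41
s_3 = Round(s_2, k_2) = 0x03
s_4 = Round(s_3, k_3) = 0x96
s_5 = Round(s_4, k_4) = 0xC5
s_6 = Round(s_5, k_5) = 0x60
s_7 = Round(s_6, k_6) = 0x49
s_8 = Round(s_7, k_7) = 0x0F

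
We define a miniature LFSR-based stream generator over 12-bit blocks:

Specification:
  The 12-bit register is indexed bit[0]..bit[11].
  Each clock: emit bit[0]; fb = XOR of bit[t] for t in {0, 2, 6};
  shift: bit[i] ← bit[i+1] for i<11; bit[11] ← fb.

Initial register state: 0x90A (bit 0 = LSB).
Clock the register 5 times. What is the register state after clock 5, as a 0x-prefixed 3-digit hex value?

0x648

reg_0 = 0x90A
clock 1: out=0, reg = 0x485
clock 2: out=1, reg = 0x242
clock 3: out=0, reg = 0x921
clock 4: out=1, reg = 0xC90
clock 5: out=0, reg = 0x648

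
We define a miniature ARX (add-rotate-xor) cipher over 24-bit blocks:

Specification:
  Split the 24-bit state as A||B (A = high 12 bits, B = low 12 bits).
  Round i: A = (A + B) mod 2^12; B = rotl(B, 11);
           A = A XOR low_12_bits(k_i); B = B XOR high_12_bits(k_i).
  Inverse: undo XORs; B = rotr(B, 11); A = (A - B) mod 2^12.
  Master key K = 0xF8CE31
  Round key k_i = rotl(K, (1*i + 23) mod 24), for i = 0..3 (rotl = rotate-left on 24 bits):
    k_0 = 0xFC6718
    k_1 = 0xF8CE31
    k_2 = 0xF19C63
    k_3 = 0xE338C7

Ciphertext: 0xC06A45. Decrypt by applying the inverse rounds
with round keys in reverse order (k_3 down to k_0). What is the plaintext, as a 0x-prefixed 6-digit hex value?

0x014E15

s_0 = ciphertext = 0xC06A45
s_1 = InvRound(s_0, k_3) = 0xBD58EC
s_2 = InvRound(s_1, k_2) = 0x7CCFEA
s_3 = InvRound(s_2, k_1) = 0x9310CC
s_4 = InvRound(s_3, k_0) = 0x014E15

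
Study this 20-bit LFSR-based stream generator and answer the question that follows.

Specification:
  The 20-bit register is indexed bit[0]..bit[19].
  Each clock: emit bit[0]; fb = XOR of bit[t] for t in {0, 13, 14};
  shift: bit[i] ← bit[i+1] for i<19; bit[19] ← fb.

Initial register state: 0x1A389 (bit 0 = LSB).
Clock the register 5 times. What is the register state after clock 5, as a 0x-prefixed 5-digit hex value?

0x10D1C

reg_0 = 0x1A389
clock 1: out=1, reg = 0x0D1C4
clock 2: out=0, reg = 0x868E2
clock 3: out=0, reg = 0x43471
clock 4: out=1, reg = 0x21A38
clock 5: out=0, reg = 0x10D1C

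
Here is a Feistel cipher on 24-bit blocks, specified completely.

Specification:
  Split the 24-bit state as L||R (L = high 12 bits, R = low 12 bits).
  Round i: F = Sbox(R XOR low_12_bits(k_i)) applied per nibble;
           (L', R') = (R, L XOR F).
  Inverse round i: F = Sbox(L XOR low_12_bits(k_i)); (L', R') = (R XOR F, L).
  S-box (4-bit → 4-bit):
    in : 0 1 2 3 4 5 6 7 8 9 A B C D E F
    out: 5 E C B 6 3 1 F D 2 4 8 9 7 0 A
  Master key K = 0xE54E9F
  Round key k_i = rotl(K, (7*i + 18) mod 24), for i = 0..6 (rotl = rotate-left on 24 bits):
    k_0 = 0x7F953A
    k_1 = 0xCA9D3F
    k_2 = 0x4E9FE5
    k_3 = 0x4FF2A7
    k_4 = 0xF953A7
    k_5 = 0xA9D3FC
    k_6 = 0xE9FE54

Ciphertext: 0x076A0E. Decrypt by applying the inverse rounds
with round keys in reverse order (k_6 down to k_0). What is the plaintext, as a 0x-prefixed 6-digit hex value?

0x66D616

s_0 = ciphertext = 0x076A0E
s_1 = InvRound(s_0, k_6) = 0xAC2076
s_2 = InvRound(s_1, k_5) = 0x2C6AC2
s_3 = InvRound(s_2, k_4) = 0x4DC2C6
s_4 = InvRound(s_3, k_3) = 0x33E4DC
s_5 = InvRound(s_4, k_2) = 0xDA433E
s_6 = InvRound(s_5, k_1) = 0x616DA4
s_7 = InvRound(s_6, k_0) = 0x66D616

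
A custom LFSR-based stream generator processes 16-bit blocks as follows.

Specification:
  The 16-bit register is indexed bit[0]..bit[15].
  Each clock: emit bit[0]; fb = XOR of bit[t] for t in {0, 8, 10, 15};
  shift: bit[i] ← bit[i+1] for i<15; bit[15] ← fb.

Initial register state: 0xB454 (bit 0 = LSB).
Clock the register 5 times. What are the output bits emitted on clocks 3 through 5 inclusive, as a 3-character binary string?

reg_0 = 0xB454
clock 1: out=0, reg = 0x5A2A
clock 2: out=0, reg = 0x2D15
clock 3: out=1, reg = 0x968A
clock 4: out=0, reg = 0x4B45
clock 5: out=1, reg = 0x25A2

101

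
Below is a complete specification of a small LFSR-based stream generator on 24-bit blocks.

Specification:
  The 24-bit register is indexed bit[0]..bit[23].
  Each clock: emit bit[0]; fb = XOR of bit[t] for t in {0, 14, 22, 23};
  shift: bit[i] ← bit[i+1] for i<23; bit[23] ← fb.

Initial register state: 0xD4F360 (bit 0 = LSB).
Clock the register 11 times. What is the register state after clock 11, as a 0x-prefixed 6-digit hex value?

0x817A9E

reg_0 = 0xD4F360
clock 1: out=0, reg = 0xEA79B0
clock 2: out=0, reg = 0xF53CD8
clock 3: out=0, reg = 0x7A9E6C
clock 4: out=0, reg = 0xBD4F36
clock 5: out=0, reg = 0x5EA79B
clock 6: out=1, reg = 0x2F53CD
clock 7: out=1, reg = 0x17A9E6
clock 8: out=0, reg = 0x0BD4F3
clock 9: out=1, reg = 0x05EA79
clock 10: out=1, reg = 0x02F53C
clock 11: out=0, reg = 0x817A9E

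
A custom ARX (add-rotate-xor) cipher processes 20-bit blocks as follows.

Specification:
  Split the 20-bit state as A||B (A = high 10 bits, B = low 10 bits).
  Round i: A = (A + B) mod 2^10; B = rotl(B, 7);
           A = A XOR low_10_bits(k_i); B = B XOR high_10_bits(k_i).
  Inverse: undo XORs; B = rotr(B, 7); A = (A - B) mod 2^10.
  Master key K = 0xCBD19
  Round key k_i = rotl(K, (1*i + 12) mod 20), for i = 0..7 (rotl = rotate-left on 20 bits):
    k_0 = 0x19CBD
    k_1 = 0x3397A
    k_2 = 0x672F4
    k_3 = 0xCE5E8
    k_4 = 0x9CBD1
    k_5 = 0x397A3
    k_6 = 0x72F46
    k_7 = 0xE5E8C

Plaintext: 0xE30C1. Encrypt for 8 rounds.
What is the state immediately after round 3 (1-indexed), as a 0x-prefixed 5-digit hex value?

0x44976

s_0 = plaintext = 0xE30C1
s_1 = Round(s_0, k_0) = 0x3C0FF
s_2 = Round(s_1, k_1) = 0x25751
s_3 = Round(s_2, k_2) = 0x44976
s_4 = Round(s_3, k_3) = 0xD8017
s_5 = Round(s_4, k_4) = 0x299F0
s_6 = Round(s_5, k_5) = 0x4D4DB
s_7 = Round(s_6, k_6) = 0x55850
s_8 = Round(s_7, k_7) = 0xCAB9D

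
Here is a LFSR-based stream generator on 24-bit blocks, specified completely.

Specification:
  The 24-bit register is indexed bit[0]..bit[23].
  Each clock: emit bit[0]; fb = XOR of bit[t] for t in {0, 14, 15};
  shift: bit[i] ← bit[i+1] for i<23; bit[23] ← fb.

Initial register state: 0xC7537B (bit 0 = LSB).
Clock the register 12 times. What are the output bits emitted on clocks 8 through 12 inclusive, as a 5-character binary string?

01100

reg_0 = 0xC7537B
clock 1: out=1, reg = 0x63A9BD
clock 2: out=1, reg = 0x31D4DE
clock 3: out=0, reg = 0x18EA6F
clock 4: out=1, reg = 0x8C7537
clock 5: out=1, reg = 0x463A9B
clock 6: out=1, reg = 0xA31D4D
clock 7: out=1, reg = 0xD18EA6
clock 8: out=0, reg = 0xE8C753
clock 9: out=1, reg = 0xF463A9
clock 10: out=1, reg = 0x7A31D4
clock 11: out=0, reg = 0x3D18EA
clock 12: out=0, reg = 0x1E8C75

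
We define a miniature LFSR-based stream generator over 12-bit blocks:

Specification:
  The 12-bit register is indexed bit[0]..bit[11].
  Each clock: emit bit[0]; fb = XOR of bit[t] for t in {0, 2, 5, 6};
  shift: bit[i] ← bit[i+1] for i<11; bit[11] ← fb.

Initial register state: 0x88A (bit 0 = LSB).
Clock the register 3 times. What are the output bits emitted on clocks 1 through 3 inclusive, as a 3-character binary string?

010

reg_0 = 0x88A
clock 1: out=0, reg = 0x445
clock 2: out=1, reg = 0xA22
clock 3: out=0, reg = 0xD11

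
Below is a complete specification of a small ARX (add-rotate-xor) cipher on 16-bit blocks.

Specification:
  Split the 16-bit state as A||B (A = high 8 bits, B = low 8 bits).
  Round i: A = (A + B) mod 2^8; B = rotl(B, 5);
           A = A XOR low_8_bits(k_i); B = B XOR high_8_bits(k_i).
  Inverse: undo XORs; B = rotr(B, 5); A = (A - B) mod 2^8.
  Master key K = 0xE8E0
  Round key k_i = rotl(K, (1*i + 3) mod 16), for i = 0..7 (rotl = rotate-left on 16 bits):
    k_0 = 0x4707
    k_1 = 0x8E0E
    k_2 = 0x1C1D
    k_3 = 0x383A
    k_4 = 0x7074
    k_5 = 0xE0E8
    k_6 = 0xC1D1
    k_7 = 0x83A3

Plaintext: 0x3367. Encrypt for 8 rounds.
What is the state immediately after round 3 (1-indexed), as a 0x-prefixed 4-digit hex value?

0x5C63

s_0 = plaintext = 0x3367
s_1 = Round(s_0, k_0) = 0x9DAB
s_2 = Round(s_1, k_1) = 0x46FB
s_3 = Round(s_2, k_2) = 0x5C63
s_4 = Round(s_3, k_3) = 0x8554
s_5 = Round(s_4, k_4) = 0xADFA
s_6 = Round(s_5, k_5) = 0x4FBF
s_7 = Round(s_6, k_6) = 0xDF36
s_8 = Round(s_7, k_7) = 0xB645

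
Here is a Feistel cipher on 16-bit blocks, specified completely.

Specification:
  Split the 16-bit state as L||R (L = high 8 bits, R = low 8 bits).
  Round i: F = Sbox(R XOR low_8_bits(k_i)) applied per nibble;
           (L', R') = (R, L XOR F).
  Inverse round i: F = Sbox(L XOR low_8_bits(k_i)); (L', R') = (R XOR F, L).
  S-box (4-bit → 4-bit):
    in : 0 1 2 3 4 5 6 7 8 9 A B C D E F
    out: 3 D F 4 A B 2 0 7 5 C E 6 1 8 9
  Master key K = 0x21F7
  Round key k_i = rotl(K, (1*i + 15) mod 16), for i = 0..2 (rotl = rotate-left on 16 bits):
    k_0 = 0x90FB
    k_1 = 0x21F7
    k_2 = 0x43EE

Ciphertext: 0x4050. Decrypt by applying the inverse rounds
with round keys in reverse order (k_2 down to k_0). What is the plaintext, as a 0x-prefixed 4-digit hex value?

0xC769

s_0 = ciphertext = 0x4050
s_1 = InvRound(s_0, k_2) = 0x9840
s_2 = InvRound(s_1, k_1) = 0x6998
s_3 = InvRound(s_2, k_0) = 0xC769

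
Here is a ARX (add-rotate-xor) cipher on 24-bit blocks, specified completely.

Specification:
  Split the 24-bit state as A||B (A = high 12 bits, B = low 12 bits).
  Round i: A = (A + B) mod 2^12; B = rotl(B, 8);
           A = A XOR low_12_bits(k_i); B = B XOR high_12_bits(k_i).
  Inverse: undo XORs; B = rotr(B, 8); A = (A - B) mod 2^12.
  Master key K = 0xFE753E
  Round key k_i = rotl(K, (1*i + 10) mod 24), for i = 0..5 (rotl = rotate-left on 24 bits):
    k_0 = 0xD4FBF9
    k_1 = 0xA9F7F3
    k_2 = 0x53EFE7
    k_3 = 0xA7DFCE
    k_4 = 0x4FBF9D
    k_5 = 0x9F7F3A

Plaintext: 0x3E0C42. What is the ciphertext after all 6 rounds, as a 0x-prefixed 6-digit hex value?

s_0 = plaintext = 0x3E0C42
s_1 = Round(s_0, k_0) = 0xBDBF8B
s_2 = Round(s_1, k_1) = 0xC95167
s_3 = Round(s_2, k_2) = 0x21B228
s_4 = Round(s_3, k_3) = 0xB8D25F
s_5 = Round(s_4, k_4) = 0x271BDE
s_6 = Round(s_5, k_5) = 0x17574A

0x17574A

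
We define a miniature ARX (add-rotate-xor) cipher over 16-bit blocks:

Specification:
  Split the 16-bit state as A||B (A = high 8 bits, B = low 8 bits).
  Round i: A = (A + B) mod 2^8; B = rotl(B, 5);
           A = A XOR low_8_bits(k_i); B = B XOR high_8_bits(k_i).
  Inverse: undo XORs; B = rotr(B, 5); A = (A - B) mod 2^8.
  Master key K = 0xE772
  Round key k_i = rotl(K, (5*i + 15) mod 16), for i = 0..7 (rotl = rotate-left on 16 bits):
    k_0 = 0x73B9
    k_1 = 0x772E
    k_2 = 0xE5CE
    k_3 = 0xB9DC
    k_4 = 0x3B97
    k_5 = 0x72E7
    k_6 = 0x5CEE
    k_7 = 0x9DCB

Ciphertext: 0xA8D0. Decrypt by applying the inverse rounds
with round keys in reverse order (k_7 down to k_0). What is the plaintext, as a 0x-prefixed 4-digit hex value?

0x9C84

s_0 = ciphertext = 0xA8D0
s_1 = InvRound(s_0, k_7) = 0xF96A
s_2 = InvRound(s_1, k_6) = 0x66B1
s_3 = InvRound(s_2, k_5) = 0x631E
s_4 = InvRound(s_3, k_4) = 0xCB29
s_5 = InvRound(s_4, k_3) = 0x9384
s_6 = InvRound(s_5, k_2) = 0x520B
s_7 = InvRound(s_6, k_1) = 0x99E3
s_8 = InvRound(s_7, k_0) = 0x9C84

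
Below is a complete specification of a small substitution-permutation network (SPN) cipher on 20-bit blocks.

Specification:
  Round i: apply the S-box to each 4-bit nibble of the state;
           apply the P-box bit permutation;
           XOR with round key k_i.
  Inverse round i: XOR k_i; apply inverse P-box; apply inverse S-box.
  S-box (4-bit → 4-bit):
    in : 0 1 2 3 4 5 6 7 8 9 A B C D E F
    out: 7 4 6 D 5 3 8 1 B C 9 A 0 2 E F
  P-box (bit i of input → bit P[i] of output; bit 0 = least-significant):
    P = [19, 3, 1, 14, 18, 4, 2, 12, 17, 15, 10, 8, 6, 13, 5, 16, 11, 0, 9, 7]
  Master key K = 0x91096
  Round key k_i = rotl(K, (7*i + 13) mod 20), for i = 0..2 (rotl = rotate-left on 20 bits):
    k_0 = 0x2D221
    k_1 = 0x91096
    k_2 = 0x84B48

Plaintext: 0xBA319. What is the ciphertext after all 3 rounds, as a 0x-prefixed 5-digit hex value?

0xCD7A2

s_0 = plaintext = 0xBA319
s_1 = Round(s_0, k_0) = 0x197E6
s_2 = Round(s_1, k_1) = 0xA42A2
s_3 = Round(s_2, k_2) = 0xCD7A2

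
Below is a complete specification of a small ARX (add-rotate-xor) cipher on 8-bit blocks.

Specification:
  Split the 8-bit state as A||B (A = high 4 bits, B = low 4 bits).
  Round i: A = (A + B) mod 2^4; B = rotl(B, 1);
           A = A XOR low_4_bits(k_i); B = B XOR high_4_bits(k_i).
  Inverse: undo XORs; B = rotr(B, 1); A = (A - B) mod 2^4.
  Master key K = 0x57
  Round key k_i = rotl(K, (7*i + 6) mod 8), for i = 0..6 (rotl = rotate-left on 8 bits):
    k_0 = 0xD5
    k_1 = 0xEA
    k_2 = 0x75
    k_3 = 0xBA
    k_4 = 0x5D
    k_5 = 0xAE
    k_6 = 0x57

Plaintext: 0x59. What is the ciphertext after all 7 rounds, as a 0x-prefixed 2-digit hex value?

0x39

s_0 = plaintext = 0x59
s_1 = Round(s_0, k_0) = 0xBE
s_2 = Round(s_1, k_1) = 0x33
s_3 = Round(s_2, k_2) = 0x31
s_4 = Round(s_3, k_3) = 0xE9
s_5 = Round(s_4, k_4) = 0xA6
s_6 = Round(s_5, k_5) = 0xE6
s_7 = Round(s_6, k_6) = 0x39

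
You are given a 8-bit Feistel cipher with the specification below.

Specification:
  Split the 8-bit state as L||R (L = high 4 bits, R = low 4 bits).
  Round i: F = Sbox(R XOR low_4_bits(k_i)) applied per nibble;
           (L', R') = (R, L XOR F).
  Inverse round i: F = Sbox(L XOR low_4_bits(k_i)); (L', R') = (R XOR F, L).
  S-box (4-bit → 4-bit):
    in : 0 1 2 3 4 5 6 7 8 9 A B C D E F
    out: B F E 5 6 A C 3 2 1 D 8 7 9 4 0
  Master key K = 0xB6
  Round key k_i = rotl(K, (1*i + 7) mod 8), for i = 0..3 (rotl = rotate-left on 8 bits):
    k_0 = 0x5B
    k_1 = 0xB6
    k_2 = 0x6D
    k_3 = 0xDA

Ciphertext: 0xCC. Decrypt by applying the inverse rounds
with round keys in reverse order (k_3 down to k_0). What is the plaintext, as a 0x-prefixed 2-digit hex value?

0x15

s_0 = ciphertext = 0xCC
s_1 = InvRound(s_0, k_3) = 0x0C
s_2 = InvRound(s_1, k_2) = 0x50
s_3 = InvRound(s_2, k_1) = 0x55
s_4 = InvRound(s_3, k_0) = 0x15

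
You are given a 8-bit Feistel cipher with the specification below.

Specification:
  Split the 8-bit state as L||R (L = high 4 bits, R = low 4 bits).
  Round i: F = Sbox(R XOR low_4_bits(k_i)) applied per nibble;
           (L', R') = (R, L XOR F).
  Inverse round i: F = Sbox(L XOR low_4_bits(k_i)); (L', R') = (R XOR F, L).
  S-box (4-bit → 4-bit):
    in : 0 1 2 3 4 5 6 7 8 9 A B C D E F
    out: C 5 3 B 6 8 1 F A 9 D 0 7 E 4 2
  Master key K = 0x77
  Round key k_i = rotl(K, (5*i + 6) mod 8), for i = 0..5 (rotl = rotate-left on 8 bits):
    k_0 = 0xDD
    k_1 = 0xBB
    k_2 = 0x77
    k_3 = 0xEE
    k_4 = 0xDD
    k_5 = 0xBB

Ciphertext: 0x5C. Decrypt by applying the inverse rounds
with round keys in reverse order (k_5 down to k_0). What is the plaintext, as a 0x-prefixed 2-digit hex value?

s_0 = ciphertext = 0x5C
s_1 = InvRound(s_0, k_5) = 0x85
s_2 = InvRound(s_1, k_4) = 0xD8
s_3 = InvRound(s_2, k_3) = 0x3D
s_4 = InvRound(s_3, k_2) = 0xB3
s_5 = InvRound(s_4, k_1) = 0xFB
s_6 = InvRound(s_5, k_0) = 0x8F

0x8F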